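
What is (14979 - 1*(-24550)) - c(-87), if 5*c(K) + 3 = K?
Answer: 39547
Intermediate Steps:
c(K) = -3/5 + K/5
(14979 - 1*(-24550)) - c(-87) = (14979 - 1*(-24550)) - (-3/5 + (1/5)*(-87)) = (14979 + 24550) - (-3/5 - 87/5) = 39529 - 1*(-18) = 39529 + 18 = 39547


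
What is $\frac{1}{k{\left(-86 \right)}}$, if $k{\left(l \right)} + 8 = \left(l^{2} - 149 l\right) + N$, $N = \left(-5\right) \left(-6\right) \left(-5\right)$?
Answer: $\frac{1}{20052} \approx 4.987 \cdot 10^{-5}$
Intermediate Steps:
$N = -150$ ($N = 30 \left(-5\right) = -150$)
$k{\left(l \right)} = -158 + l^{2} - 149 l$ ($k{\left(l \right)} = -8 - \left(150 - l^{2} + 149 l\right) = -158 + l^{2} - 149 l$)
$\frac{1}{k{\left(-86 \right)}} = \frac{1}{-158 + \left(-86\right)^{2} - -12814} = \frac{1}{-158 + 7396 + 12814} = \frac{1}{20052}$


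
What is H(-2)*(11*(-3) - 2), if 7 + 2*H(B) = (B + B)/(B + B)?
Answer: 105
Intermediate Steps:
H(B) = -3 (H(B) = -7/2 + ((B + B)/(B + B))/2 = -7/2 + ((2*B)/((2*B)))/2 = -7/2 + ((2*B)*(1/(2*B)))/2 = -7/2 + (1/2)*1 = -7/2 + 1/2 = -3)
H(-2)*(11*(-3) - 2) = -3*(11*(-3) - 2) = -3*(-33 - 2) = -3*(-35) = 105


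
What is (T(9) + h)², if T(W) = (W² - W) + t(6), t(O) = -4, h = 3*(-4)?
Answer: 3136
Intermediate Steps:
h = -12
T(W) = -4 + W² - W (T(W) = (W² - W) - 4 = -4 + W² - W)
(T(9) + h)² = ((-4 + 9² - 1*9) - 12)² = ((-4 + 81 - 9) - 12)² = (68 - 12)² = 56² = 3136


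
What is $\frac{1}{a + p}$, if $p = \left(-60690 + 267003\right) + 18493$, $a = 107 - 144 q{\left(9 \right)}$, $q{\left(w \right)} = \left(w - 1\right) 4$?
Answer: $\frac{1}{220305} \approx 4.5392 \cdot 10^{-6}$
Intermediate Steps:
$q{\left(w \right)} = -4 + 4 w$ ($q{\left(w \right)} = \left(-1 + w\right) 4 = -4 + 4 w$)
$a = -4501$ ($a = 107 - 144 \left(-4 + 4 \cdot 9\right) = 107 - 144 \left(-4 + 36\right) = 107 - 4608 = -4501$)
$p = 224806$ ($p = 206313 + 18493 = 224806$)
$\frac{1}{a + p} = \frac{1}{-4501 + 224806} = \frac{1}{220305}$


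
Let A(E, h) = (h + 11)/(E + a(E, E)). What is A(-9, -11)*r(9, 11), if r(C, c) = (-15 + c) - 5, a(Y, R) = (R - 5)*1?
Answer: 0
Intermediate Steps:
a(Y, R) = -5 + R (a(Y, R) = (-5 + R)*1 = -5 + R)
r(C, c) = -20 + c
A(E, h) = (11 + h)/(-5 + 2*E) (A(E, h) = (h + 11)/(E + (-5 + E)) = (11 + h)/(-5 + 2*E))
A(-9, -11)*r(9, 11) = ((11 - 11)/(-5 + 2*(-9)))*(-20 + 11) = (0/(-5 - 18))*(-9) = (0/(-23))*(-9) = -1/23*0*(-9) = 0*(-9) = 0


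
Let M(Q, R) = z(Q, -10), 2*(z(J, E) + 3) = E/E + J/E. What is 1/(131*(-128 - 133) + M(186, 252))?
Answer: -5/171014 ≈ -2.9237e-5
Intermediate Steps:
z(J, E) = -5/2 + J/(2*E) (z(J, E) = -3 + (E/E + J/E)/2 = -3 + (1 + J/E)/2 = -3 + (½ + J/(2*E)) = -5/2 + J/(2*E))
M(Q, R) = -5/2 - Q/20 (M(Q, R) = (½)*(Q - 5*(-10))/(-10) = (½)*(-⅒)*(Q + 50) = (½)*(-⅒)*(50 + Q) = -5/2 - Q/20)
1/(131*(-128 - 133) + M(186, 252)) = 1/(131*(-128 - 133) + (-5/2 - 1/20*186)) = 1/(131*(-261) + (-5/2 - 93/10)) = 1/(-34191 - 59/5) = 1/(-171014/5) = -5/171014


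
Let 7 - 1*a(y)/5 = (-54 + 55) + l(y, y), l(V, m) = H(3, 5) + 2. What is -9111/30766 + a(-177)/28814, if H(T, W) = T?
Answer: -65592631/221622881 ≈ -0.29597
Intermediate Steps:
l(V, m) = 5 (l(V, m) = 3 + 2 = 5)
a(y) = 5 (a(y) = 35 - 5*((-54 + 55) + 5) = 35 - 5*(1 + 5) = 35 - 5*6 = 35 - 30 = 5)
-9111/30766 + a(-177)/28814 = -9111/30766 + 5/28814 = -65592631/221622881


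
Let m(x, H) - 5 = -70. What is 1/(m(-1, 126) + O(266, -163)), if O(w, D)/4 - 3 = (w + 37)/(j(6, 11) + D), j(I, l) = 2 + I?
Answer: -155/9427 ≈ -0.016442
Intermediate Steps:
m(x, H) = -65 (m(x, H) = 5 - 70 = -65)
O(w, D) = 12 + 4*(37 + w)/(8 + D) (O(w, D) = 12 + 4*((w + 37)/((2 + 6) + D)) = 12 + 4*((37 + w)/(8 + D)) = 12 + 4*(37 + w)/(8 + D))
1/(m(-1, 126) + O(266, -163)) = 1/(-65 + 4*(61 + 266 + 3*(-163))/(8 - 163)) = 1/(-65 + 4*(61 + 266 - 489)/(-155)) = 1/(-65 + 4*(-1/155)*(-162)) = 1/(-65 + 648/155) = 1/(-9427/155) = -155/9427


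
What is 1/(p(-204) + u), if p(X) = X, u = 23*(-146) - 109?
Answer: -1/3671 ≈ -0.00027241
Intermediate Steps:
u = -3467 (u = -3358 - 109 = -3467)
1/(p(-204) + u) = 1/(-204 - 3467) = 1/(-3671) = -1/3671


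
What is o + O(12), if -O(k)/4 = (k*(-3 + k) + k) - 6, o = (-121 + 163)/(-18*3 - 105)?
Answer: -24182/53 ≈ -456.26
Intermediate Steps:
o = -14/53 (o = 42/(-54 - 105) = 42/(-159) = 42*(-1/159) = -14/53 ≈ -0.26415)
O(k) = 24 - 4*k - 4*k*(-3 + k) (O(k) = -4*((k*(-3 + k) + k) - 6) = -4*((k + k*(-3 + k)) - 6) = -4*(-6 + k + k*(-3 + k)) = 24 - 4*k - 4*k*(-3 + k))
o + O(12) = -14/53 + (24 - 4*12² + 8*12) = -14/53 + (24 - 4*144 + 96) = -14/53 + (24 - 576 + 96) = -14/53 - 456 = -24182/53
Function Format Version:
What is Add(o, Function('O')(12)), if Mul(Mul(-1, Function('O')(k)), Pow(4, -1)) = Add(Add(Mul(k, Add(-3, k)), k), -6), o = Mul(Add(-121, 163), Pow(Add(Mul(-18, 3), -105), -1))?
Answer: Rational(-24182, 53) ≈ -456.26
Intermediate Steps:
o = Rational(-14, 53) (o = Mul(42, Pow(Add(-54, -105), -1)) = Mul(42, Pow(-159, -1)) = Mul(42, Rational(-1, 159)) = Rational(-14, 53) ≈ -0.26415)
Function('O')(k) = Add(24, Mul(-4, k), Mul(-4, k, Add(-3, k))) (Function('O')(k) = Mul(-4, Add(Add(Mul(k, Add(-3, k)), k), -6)) = Mul(-4, Add(Add(k, Mul(k, Add(-3, k))), -6)) = Mul(-4, Add(-6, k, Mul(k, Add(-3, k)))) = Add(24, Mul(-4, k), Mul(-4, k, Add(-3, k))))
Add(o, Function('O')(12)) = Add(Rational(-14, 53), Add(24, Mul(-4, Pow(12, 2)), Mul(8, 12))) = Add(Rational(-14, 53), Add(24, Mul(-4, 144), 96)) = Add(Rational(-14, 53), Add(24, -576, 96)) = Add(Rational(-14, 53), -456) = Rational(-24182, 53)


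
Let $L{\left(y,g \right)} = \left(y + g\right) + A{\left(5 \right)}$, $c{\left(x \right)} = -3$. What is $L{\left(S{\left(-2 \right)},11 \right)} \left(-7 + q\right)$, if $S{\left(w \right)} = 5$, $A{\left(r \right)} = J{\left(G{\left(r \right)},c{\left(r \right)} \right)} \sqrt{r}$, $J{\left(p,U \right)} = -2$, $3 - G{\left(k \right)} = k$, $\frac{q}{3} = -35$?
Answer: $-1792 + 224 \sqrt{5} \approx -1291.1$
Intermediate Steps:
$q = -105$ ($q = 3 \left(-35\right) = -105$)
$G{\left(k \right)} = 3 - k$
$A{\left(r \right)} = - 2 \sqrt{r}$
$L{\left(y,g \right)} = g + y - 2 \sqrt{5}$ ($L{\left(y,g \right)} = \left(y + g\right) - 2 \sqrt{5} = \left(g + y\right) - 2 \sqrt{5} = g + y - 2 \sqrt{5}$)
$L{\left(S{\left(-2 \right)},11 \right)} \left(-7 + q\right) = \left(11 + 5 - 2 \sqrt{5}\right) \left(-7 - 105\right) = \left(16 - 2 \sqrt{5}\right) \left(-112\right) = -1792 + 224 \sqrt{5}$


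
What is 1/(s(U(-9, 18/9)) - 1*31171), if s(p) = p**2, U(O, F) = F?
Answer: -1/31167 ≈ -3.2085e-5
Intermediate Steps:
1/(s(U(-9, 18/9)) - 1*31171) = 1/((18/9)**2 - 1*31171) = 1/((18*(1/9))**2 - 31171) = 1/(2**2 - 31171) = 1/(4 - 31171) = 1/(-31167) = -1/31167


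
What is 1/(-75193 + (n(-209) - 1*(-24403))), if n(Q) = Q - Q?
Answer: -1/50790 ≈ -1.9689e-5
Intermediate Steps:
n(Q) = 0
1/(-75193 + (n(-209) - 1*(-24403))) = 1/(-75193 + (0 - 1*(-24403))) = 1/(-75193 + (0 + 24403)) = 1/(-75193 + 24403) = 1/(-50790) = -1/50790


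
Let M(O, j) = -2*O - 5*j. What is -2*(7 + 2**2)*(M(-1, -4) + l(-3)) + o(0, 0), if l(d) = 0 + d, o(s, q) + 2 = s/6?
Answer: -420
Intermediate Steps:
o(s, q) = -2 + s/6
M(O, j) = -5*j - 2*O
l(d) = d
-2*(7 + 2**2)*(M(-1, -4) + l(-3)) + o(0, 0) = -2*(7 + 2**2)*((-5*(-4) - 2*(-1)) - 3) + (-2 + (1/6)*0) = -2*(7 + 4)*((20 + 2) - 3) + (-2 + 0) = -22*(22 - 3) - 2 = -22*19 - 2 = -2*209 - 2 = -418 - 2 = -420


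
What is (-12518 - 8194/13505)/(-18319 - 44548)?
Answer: 169063784/849018835 ≈ 0.19913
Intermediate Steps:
(-12518 - 8194/13505)/(-18319 - 44548) = (-12518 - 8194*1/13505)/(-62867) = (-12518 - 8194/13505)*(-1/62867) = -169063784/13505*(-1/62867) = 169063784/849018835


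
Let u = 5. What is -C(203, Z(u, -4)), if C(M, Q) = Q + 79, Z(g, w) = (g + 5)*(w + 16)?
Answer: -199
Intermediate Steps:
Z(g, w) = (5 + g)*(16 + w)
C(M, Q) = 79 + Q
-C(203, Z(u, -4)) = -(79 + (80 + 5*(-4) + 16*5 + 5*(-4))) = -(79 + (80 - 20 + 80 - 20)) = -(79 + 120) = -1*199 = -199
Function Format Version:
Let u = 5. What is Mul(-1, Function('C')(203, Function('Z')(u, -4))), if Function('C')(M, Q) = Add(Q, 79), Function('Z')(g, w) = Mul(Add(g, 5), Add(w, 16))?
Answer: -199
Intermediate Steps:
Function('Z')(g, w) = Mul(Add(5, g), Add(16, w))
Function('C')(M, Q) = Add(79, Q)
Mul(-1, Function('C')(203, Function('Z')(u, -4))) = Mul(-1, Add(79, Add(80, Mul(5, -4), Mul(16, 5), Mul(5, -4)))) = Mul(-1, Add(79, Add(80, -20, 80, -20))) = Mul(-1, Add(79, 120)) = Mul(-1, 199) = -199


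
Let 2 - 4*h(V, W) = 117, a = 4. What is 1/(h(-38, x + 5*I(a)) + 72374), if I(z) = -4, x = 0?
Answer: 4/289381 ≈ 1.3823e-5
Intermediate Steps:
h(V, W) = -115/4 (h(V, W) = 1/2 - 1/4*117 = 1/2 - 117/4 = -115/4)
1/(h(-38, x + 5*I(a)) + 72374) = 1/(-115/4 + 72374) = 1/(289381/4) = 4/289381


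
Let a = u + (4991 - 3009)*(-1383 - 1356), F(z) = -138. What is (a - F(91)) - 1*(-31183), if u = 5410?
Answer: -5391967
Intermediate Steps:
a = -5423288 (a = 5410 + (4991 - 3009)*(-1383 - 1356) = 5410 + 1982*(-2739) = 5410 - 5428698 = -5423288)
(a - F(91)) - 1*(-31183) = (-5423288 - 1*(-138)) - 1*(-31183) = (-5423288 + 138) + 31183 = -5423150 + 31183 = -5391967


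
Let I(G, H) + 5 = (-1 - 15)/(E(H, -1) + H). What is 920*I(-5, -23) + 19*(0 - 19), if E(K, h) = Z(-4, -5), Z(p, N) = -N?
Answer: -37289/9 ≈ -4143.2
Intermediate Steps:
E(K, h) = 5 (E(K, h) = -1*(-5) = 5)
I(G, H) = -5 - 16/(5 + H) (I(G, H) = -5 + (-1 - 15)/(5 + H) = -5 - 16/(5 + H))
920*I(-5, -23) + 19*(0 - 19) = 920*((-41 - 5*(-23))/(5 - 23)) + 19*(0 - 19) = 920*((-41 + 115)/(-18)) + 19*(-19) = 920*(-1/18*74) - 361 = 920*(-37/9) - 361 = -34040/9 - 361 = -37289/9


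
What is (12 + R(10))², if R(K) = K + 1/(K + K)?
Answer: 194481/400 ≈ 486.20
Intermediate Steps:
R(K) = K + 1/(2*K)
(12 + R(10))² = (12 + (10 + (½)/10))² = (12 + (10 + (½)*(⅒)))² = (12 + (10 + 1/20))² = (12 + 201/20)² = (441/20)² = 194481/400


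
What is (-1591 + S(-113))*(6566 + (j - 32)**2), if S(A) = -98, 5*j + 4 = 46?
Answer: -300766986/25 ≈ -1.2031e+7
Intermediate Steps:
j = 42/5 (j = -4/5 + (1/5)*46 = -4/5 + 46/5 = 42/5 ≈ 8.4000)
(-1591 + S(-113))*(6566 + (j - 32)**2) = (-1591 - 98)*(6566 + (42/5 - 32)**2) = -1689*(6566 + (-118/5)**2) = -1689*(6566 + 13924/25) = -1689*178074/25 = -300766986/25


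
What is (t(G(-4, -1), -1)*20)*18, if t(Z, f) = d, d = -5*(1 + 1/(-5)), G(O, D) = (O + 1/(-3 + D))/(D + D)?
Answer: -1440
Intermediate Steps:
G(O, D) = (O + 1/(-3 + D))/(2*D) (G(O, D) = (O + 1/(-3 + D))/((2*D)) = (O + 1/(-3 + D))*(1/(2*D)) = (O + 1/(-3 + D))/(2*D))
d = -4 (d = -5*(1 - 1/5) = -5*4/5 = -4)
t(Z, f) = -4
(t(G(-4, -1), -1)*20)*18 = -4*20*18 = -80*18 = -1440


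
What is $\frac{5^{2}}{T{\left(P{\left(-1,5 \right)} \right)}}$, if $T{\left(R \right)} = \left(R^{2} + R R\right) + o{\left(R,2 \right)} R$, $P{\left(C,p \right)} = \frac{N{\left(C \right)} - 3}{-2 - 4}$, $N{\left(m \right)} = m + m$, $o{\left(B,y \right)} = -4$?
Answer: $- \frac{90}{7} \approx -12.857$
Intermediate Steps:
$N{\left(m \right)} = 2 m$
$P{\left(C,p \right)} = \frac{1}{2} - \frac{C}{3}$ ($P{\left(C,p \right)} = \frac{2 C - 3}{-2 - 4} = \frac{-3 + 2 C}{-6} = \left(-3 + 2 C\right) \left(- \frac{1}{6}\right) = \frac{1}{2} - \frac{C}{3}$)
$T{\left(R \right)} = - 4 R + 2 R^{2}$ ($T{\left(R \right)} = \left(R^{2} + R R\right) - 4 R = \left(R^{2} + R^{2}\right) - 4 R = 2 R^{2} - 4 R = - 4 R + 2 R^{2}$)
$\frac{5^{2}}{T{\left(P{\left(-1,5 \right)} \right)}} = \frac{5^{2}}{2 \left(\frac{1}{2} - - \frac{1}{3}\right) \left(-2 + \left(\frac{1}{2} - - \frac{1}{3}\right)\right)} = \frac{25}{2 \left(\frac{1}{2} + \frac{1}{3}\right) \left(-2 + \left(\frac{1}{2} + \frac{1}{3}\right)\right)} = \frac{25}{2 \cdot \frac{5}{6} \left(-2 + \frac{5}{6}\right)} = \frac{25}{2 \cdot \frac{5}{6} \left(- \frac{7}{6}\right)} = \frac{25}{- \frac{35}{18}} = 25 \left(- \frac{18}{35}\right) = - \frac{90}{7}$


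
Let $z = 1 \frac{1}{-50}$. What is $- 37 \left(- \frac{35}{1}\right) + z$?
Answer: $\frac{64749}{50} \approx 1295.0$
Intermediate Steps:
$z = - \frac{1}{50}$ ($z = 1 \left(- \frac{1}{50}\right) = - \frac{1}{50} \approx -0.02$)
$- 37 \left(- \frac{35}{1}\right) + z = - 37 \left(- \frac{35}{1}\right) - \frac{1}{50} = - 37 \left(\left(-35\right) 1\right) - \frac{1}{50} = \left(-37\right) \left(-35\right) - \frac{1}{50} = 1295 - \frac{1}{50} = \frac{64749}{50}$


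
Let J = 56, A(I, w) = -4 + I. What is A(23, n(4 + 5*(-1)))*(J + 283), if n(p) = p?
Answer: 6441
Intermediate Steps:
A(23, n(4 + 5*(-1)))*(J + 283) = (-4 + 23)*(56 + 283) = 19*339 = 6441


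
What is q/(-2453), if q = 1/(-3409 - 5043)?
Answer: 1/20732756 ≈ 4.8233e-8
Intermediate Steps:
q = -1/8452 (q = 1/(-8452) = -1/8452 ≈ -0.00011832)
q/(-2453) = -1/8452/(-2453) = -1/8452*(-1/2453) = 1/20732756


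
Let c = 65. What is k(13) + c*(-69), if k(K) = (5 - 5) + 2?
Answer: -4483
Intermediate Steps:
k(K) = 2 (k(K) = 0 + 2 = 2)
k(13) + c*(-69) = 2 + 65*(-69) = 2 - 4485 = -4483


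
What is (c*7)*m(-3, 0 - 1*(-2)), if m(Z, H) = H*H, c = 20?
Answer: 560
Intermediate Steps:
m(Z, H) = H²
(c*7)*m(-3, 0 - 1*(-2)) = (20*7)*(0 - 1*(-2))² = 140*(0 + 2)² = 140*2² = 140*4 = 560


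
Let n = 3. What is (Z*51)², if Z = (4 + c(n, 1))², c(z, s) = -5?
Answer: 2601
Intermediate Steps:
Z = 1 (Z = (4 - 5)² = (-1)² = 1)
(Z*51)² = (1*51)² = 51² = 2601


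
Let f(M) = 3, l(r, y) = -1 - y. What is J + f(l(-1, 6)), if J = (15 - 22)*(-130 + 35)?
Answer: 668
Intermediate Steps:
J = 665 (J = -7*(-95) = 665)
J + f(l(-1, 6)) = 665 + 3 = 668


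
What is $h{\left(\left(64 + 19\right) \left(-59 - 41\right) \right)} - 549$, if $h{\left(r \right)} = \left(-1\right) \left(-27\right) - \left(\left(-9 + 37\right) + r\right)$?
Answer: $7750$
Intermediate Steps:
$h{\left(r \right)} = -1 - r$ ($h{\left(r \right)} = 27 - \left(28 + r\right) = -1 - r$)
$h{\left(\left(64 + 19\right) \left(-59 - 41\right) \right)} - 549 = \left(-1 - \left(64 + 19\right) \left(-59 - 41\right)\right) - 549 = \left(-1 - 83 \left(-100\right)\right) - 549 = \left(-1 - -8300\right) - 549 = \left(-1 + 8300\right) - 549 = 8299 - 549 = 7750$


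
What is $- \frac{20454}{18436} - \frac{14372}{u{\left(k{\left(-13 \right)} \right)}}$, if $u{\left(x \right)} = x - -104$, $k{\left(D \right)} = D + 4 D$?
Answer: $- \frac{132879949}{359502} \approx -369.62$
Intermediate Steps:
$k{\left(D \right)} = 5 D$
$u{\left(x \right)} = 104 + x$ ($u{\left(x \right)} = x + 104 = 104 + x$)
$- \frac{20454}{18436} - \frac{14372}{u{\left(k{\left(-13 \right)} \right)}} = - \frac{20454}{18436} - \frac{14372}{104 + 5 \left(-13\right)} = \left(-20454\right) \frac{1}{18436} - \frac{14372}{104 - 65} = - \frac{10227}{9218} - \frac{14372}{39} = - \frac{132879949}{359502}$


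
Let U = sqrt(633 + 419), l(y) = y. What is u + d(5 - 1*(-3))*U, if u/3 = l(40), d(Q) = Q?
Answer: 120 + 16*sqrt(263) ≈ 379.48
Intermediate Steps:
U = 2*sqrt(263) (U = sqrt(1052) = 2*sqrt(263) ≈ 32.435)
u = 120 (u = 3*40 = 120)
u + d(5 - 1*(-3))*U = 120 + (5 - 1*(-3))*(2*sqrt(263)) = 120 + (5 + 3)*(2*sqrt(263)) = 120 + 8*(2*sqrt(263)) = 120 + 16*sqrt(263)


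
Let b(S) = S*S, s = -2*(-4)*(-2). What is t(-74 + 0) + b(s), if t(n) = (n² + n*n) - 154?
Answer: 11054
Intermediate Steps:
t(n) = -154 + 2*n² (t(n) = (n² + n²) - 154 = 2*n² - 154 = -154 + 2*n²)
s = -16 (s = 8*(-2) = -16)
b(S) = S²
t(-74 + 0) + b(s) = (-154 + 2*(-74 + 0)²) + (-16)² = (-154 + 2*(-74)²) + 256 = (-154 + 2*5476) + 256 = (-154 + 10952) + 256 = 10798 + 256 = 11054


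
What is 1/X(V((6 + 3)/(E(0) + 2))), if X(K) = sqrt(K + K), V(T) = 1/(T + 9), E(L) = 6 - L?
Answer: 9/4 ≈ 2.2500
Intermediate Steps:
V(T) = 1/(9 + T)
X(K) = sqrt(2)*sqrt(K) (X(K) = sqrt(2*K) = sqrt(2)*sqrt(K))
1/X(V((6 + 3)/(E(0) + 2))) = 1/(sqrt(2)*sqrt(1/(9 + (6 + 3)/((6 - 1*0) + 2)))) = 1/(sqrt(2)*sqrt(1/(9 + 9/((6 + 0) + 2)))) = 1/(sqrt(2)*sqrt(1/(9 + 9/(6 + 2)))) = 1/(sqrt(2)*sqrt(1/(9 + 9/8))) = 1/(sqrt(2)*sqrt(1/(81/8))) = 1/(sqrt(2)*sqrt(8/81)) = 1/(sqrt(2)*(2*sqrt(2)/9)) = 1/(4/9) = 9/4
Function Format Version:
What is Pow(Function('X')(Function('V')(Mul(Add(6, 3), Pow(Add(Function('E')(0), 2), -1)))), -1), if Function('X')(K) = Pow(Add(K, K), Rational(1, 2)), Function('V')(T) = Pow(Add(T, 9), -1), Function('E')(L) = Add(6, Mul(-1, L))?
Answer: Rational(9, 4) ≈ 2.2500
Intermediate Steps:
Function('V')(T) = Pow(Add(9, T), -1)
Function('X')(K) = Mul(Pow(2, Rational(1, 2)), Pow(K, Rational(1, 2))) (Function('X')(K) = Pow(Mul(2, K), Rational(1, 2)) = Mul(Pow(2, Rational(1, 2)), Pow(K, Rational(1, 2))))
Pow(Function('X')(Function('V')(Mul(Add(6, 3), Pow(Add(Function('E')(0), 2), -1)))), -1) = Pow(Mul(Pow(2, Rational(1, 2)), Pow(Pow(Add(9, Mul(Add(6, 3), Pow(Add(Add(6, Mul(-1, 0)), 2), -1))), -1), Rational(1, 2))), -1) = Pow(Mul(Pow(2, Rational(1, 2)), Pow(Pow(Add(9, Mul(9, Pow(Add(Add(6, 0), 2), -1))), -1), Rational(1, 2))), -1) = Pow(Mul(Pow(2, Rational(1, 2)), Pow(Pow(Add(9, Mul(9, Pow(Add(6, 2), -1))), -1), Rational(1, 2))), -1) = Pow(Mul(Pow(2, Rational(1, 2)), Pow(Pow(Add(9, Mul(9, Pow(8, -1))), -1), Rational(1, 2))), -1) = Pow(Mul(Pow(2, Rational(1, 2)), Pow(Pow(Add(9, Mul(9, Rational(1, 8))), -1), Rational(1, 2))), -1) = Pow(Mul(Pow(2, Rational(1, 2)), Pow(Pow(Add(9, Rational(9, 8)), -1), Rational(1, 2))), -1) = Pow(Mul(Pow(2, Rational(1, 2)), Pow(Pow(Rational(81, 8), -1), Rational(1, 2))), -1) = Pow(Mul(Pow(2, Rational(1, 2)), Pow(Rational(8, 81), Rational(1, 2))), -1) = Pow(Mul(Pow(2, Rational(1, 2)), Mul(Rational(2, 9), Pow(2, Rational(1, 2)))), -1) = Pow(Rational(4, 9), -1) = Rational(9, 4)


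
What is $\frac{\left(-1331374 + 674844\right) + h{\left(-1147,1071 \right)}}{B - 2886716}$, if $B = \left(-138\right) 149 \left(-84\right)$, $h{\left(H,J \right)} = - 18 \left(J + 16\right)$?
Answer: $\frac{169024}{289877} \approx 0.58309$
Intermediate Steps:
$h{\left(H,J \right)} = -288 - 18 J$ ($h{\left(H,J \right)} = - 18 \left(16 + J\right) = -288 - 18 J$)
$B = 1727208$ ($B = \left(-20562\right) \left(-84\right) = 1727208$)
$\frac{\left(-1331374 + 674844\right) + h{\left(-1147,1071 \right)}}{B - 2886716} = \frac{\left(-1331374 + 674844\right) - 19566}{1727208 - 2886716} = \frac{-656530 - 19566}{-1159508} = \left(-656530 - 19566\right) \left(- \frac{1}{1159508}\right) = \left(-676096\right) \left(- \frac{1}{1159508}\right) = \frac{169024}{289877}$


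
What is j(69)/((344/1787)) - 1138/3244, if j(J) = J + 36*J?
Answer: 3699855253/278984 ≈ 13262.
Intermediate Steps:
j(J) = 37*J
j(69)/((344/1787)) - 1138/3244 = (37*69)/((344/1787)) - 1138/3244 = 2553/((344*(1/1787))) - 1138*1/3244 = 2553/(344/1787) - 569/1622 = 2553*(1787/344) - 569/1622 = 4562211/344 - 569/1622 = 3699855253/278984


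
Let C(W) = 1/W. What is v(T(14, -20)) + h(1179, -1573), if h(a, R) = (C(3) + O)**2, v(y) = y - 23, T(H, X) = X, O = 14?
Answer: 1462/9 ≈ 162.44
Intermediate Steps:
v(y) = -23 + y
h(a, R) = 1849/9 (h(a, R) = (1/3 + 14)**2 = (43/3)**2 = 1849/9)
v(T(14, -20)) + h(1179, -1573) = (-23 - 20) + 1849/9 = -43 + 1849/9 = 1462/9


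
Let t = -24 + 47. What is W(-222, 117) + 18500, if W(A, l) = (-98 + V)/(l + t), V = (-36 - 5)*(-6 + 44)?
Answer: 647086/35 ≈ 18488.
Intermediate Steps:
V = -1558 (V = -41*38 = -1558)
t = 23
W(A, l) = -1656/(23 + l) (W(A, l) = (-98 - 1558)/(l + 23) = -1656/(23 + l))
W(-222, 117) + 18500 = -1656/(23 + 117) + 18500 = -1656/140 + 18500 = -1656*1/140 + 18500 = -414/35 + 18500 = 647086/35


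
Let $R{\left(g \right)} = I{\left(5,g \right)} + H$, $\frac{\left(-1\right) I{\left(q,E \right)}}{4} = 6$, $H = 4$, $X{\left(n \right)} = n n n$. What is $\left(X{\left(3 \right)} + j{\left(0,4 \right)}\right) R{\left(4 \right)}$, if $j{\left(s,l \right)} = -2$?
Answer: $-500$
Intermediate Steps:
$X{\left(n \right)} = n^{3}$ ($X{\left(n \right)} = n^{2} n = n^{3}$)
$I{\left(q,E \right)} = -24$ ($I{\left(q,E \right)} = \left(-4\right) 6 = -24$)
$R{\left(g \right)} = -20$ ($R{\left(g \right)} = -24 + 4 = -20$)
$\left(X{\left(3 \right)} + j{\left(0,4 \right)}\right) R{\left(4 \right)} = \left(3^{3} - 2\right) \left(-20\right) = \left(27 - 2\right) \left(-20\right) = 25 \left(-20\right) = -500$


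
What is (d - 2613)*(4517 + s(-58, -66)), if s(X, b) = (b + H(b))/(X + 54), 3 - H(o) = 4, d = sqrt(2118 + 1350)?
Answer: -47386755/4 + 308295*sqrt(3)/2 ≈ -1.1580e+7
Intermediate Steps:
d = 34*sqrt(3) (d = sqrt(3468) = 34*sqrt(3) ≈ 58.890)
H(o) = -1 (H(o) = 3 - 1*4 = 3 - 4 = -1)
s(X, b) = (-1 + b)/(54 + X) (s(X, b) = (b - 1)/(X + 54) = (-1 + b)/(54 + X))
(d - 2613)*(4517 + s(-58, -66)) = (34*sqrt(3) - 2613)*(4517 + (-1 - 66)/(54 - 58)) = (-2613 + 34*sqrt(3))*(4517 - 67/(-4)) = (-2613 + 34*sqrt(3))*(4517 - 1/4*(-67)) = (-2613 + 34*sqrt(3))*(4517 + 67/4) = (-2613 + 34*sqrt(3))*(18135/4) = -47386755/4 + 308295*sqrt(3)/2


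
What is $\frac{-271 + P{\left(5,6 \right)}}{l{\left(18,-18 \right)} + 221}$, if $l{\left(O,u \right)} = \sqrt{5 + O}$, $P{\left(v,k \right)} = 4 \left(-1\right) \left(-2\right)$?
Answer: $- \frac{58123}{48818} + \frac{263 \sqrt{23}}{48818} \approx -1.1648$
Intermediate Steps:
$P{\left(v,k \right)} = 8$ ($P{\left(v,k \right)} = \left(-4\right) \left(-2\right) = 8$)
$\frac{-271 + P{\left(5,6 \right)}}{l{\left(18,-18 \right)} + 221} = \frac{-271 + 8}{\sqrt{5 + 18} + 221} = - \frac{263}{\sqrt{23} + 221} = - \frac{263}{221 + \sqrt{23}}$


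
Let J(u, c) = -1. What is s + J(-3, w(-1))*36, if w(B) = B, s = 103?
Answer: 67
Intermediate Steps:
s + J(-3, w(-1))*36 = 103 - 1*36 = 103 - 36 = 67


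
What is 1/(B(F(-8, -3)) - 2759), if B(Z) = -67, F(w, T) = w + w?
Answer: -1/2826 ≈ -0.00035386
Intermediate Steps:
F(w, T) = 2*w
1/(B(F(-8, -3)) - 2759) = 1/(-67 - 2759) = 1/(-2826) = -1/2826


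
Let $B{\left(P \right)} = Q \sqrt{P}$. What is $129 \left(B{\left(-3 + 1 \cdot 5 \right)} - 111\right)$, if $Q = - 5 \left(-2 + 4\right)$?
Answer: $-14319 - 1290 \sqrt{2} \approx -16143.0$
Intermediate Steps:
$Q = -10$ ($Q = \left(-5\right) 2 = -10$)
$B{\left(P \right)} = - 10 \sqrt{P}$
$129 \left(B{\left(-3 + 1 \cdot 5 \right)} - 111\right) = 129 \left(- 10 \sqrt{-3 + 1 \cdot 5} - 111\right) = 129 \left(- 10 \sqrt{-3 + 5} - 111\right) = 129 \left(- 10 \sqrt{2} - 111\right) = 129 \left(-111 - 10 \sqrt{2}\right) = -14319 - 1290 \sqrt{2}$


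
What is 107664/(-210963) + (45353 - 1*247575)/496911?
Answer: -32053595230/34943278431 ≈ -0.91730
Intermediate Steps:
107664/(-210963) + (45353 - 1*247575)/496911 = 107664*(-1/210963) + (45353 - 247575)*(1/496911) = -35888/70321 - 202222*1/496911 = -35888/70321 - 202222/496911 = -32053595230/34943278431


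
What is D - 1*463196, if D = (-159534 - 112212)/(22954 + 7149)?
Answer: -13943860934/30103 ≈ -4.6321e+5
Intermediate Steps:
D = -271746/30103 ≈ -9.0272
D - 1*463196 = -271746/30103 - 1*463196 = -271746/30103 - 463196 = -13943860934/30103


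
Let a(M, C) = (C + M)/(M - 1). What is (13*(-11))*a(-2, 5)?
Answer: 143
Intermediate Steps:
a(M, C) = (C + M)/(-1 + M)
(13*(-11))*a(-2, 5) = (13*(-11))*((5 - 2)/(-1 - 2)) = -143*3/(-3) = -(-143)*3/3 = -143*(-1) = 143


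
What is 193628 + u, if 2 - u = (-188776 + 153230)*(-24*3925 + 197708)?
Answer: 3679488998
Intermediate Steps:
u = 3679295370 (u = 2 - (-188776 + 153230)*(-24*3925 + 197708) = 2 - (-35546)*(-94200 + 197708) = 2 - (-35546)*103508 = 2 - 1*(-3679295368) = 2 + 3679295368 = 3679295370)
193628 + u = 193628 + 3679295370 = 3679488998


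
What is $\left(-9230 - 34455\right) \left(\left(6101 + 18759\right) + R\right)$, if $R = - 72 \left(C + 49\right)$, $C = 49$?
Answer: $-777767740$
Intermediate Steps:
$R = -7056$ ($R = - 72 \left(49 + 49\right) = \left(-72\right) 98 = -7056$)
$\left(-9230 - 34455\right) \left(\left(6101 + 18759\right) + R\right) = \left(-9230 - 34455\right) \left(\left(6101 + 18759\right) - 7056\right) = - 43685 \left(24860 - 7056\right) = \left(-43685\right) 17804 = -777767740$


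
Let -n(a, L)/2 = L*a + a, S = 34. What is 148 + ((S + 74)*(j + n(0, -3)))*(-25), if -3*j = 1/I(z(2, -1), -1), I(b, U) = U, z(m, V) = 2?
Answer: -752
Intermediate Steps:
n(a, L) = -2*a - 2*L*a (n(a, L) = -2*(L*a + a) = -2*(a + L*a) = -2*a - 2*L*a)
j = ⅓ (j = -⅓/(-1) = -⅓*(-1) = ⅓ ≈ 0.33333)
148 + ((S + 74)*(j + n(0, -3)))*(-25) = 148 + ((34 + 74)*(⅓ - 2*0*(1 - 3)))*(-25) = 148 + (108*(⅓ - 2*0*(-2)))*(-25) = 148 + (108*(⅓ + 0))*(-25) = 148 + (108*(⅓))*(-25) = 148 + 36*(-25) = 148 - 900 = -752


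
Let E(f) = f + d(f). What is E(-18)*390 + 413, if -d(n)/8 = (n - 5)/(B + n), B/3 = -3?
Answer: -83383/9 ≈ -9264.8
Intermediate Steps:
B = -9 (B = 3*(-3) = -9)
d(n) = -8*(-5 + n)/(-9 + n) (d(n) = -8*(n - 5)/(-9 + n) = -8*(-5 + n)/(-9 + n))
E(f) = f + 8*(5 - f)/(-9 + f)
E(-18)*390 + 413 = ((40 + (-18)² - 17*(-18))/(-9 - 18))*390 + 413 = ((40 + 324 + 306)/(-27))*390 + 413 = -1/27*670*390 + 413 = -670/27*390 + 413 = -87100/9 + 413 = -83383/9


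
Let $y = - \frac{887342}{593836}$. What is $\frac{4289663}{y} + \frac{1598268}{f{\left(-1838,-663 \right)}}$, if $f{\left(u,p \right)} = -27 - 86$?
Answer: $- \frac{144634737087470}{50134823} \approx -2.8849 \cdot 10^{6}$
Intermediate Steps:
$y = - \frac{443671}{296918}$ ($y = \left(-887342\right) \frac{1}{593836} = - \frac{443671}{296918} \approx -1.4943$)
$f{\left(u,p \right)} = -113$ ($f{\left(u,p \right)} = -27 - 86 = -113$)
$\frac{4289663}{y} + \frac{1598268}{f{\left(-1838,-663 \right)}} = \frac{4289663}{- \frac{443671}{296918}} + \frac{1598268}{-113} = 4289663 \left(- \frac{296918}{443671}\right) + 1598268 \left(- \frac{1}{113}\right) = - \frac{1273678158634}{443671} - \frac{1598268}{113} = - \frac{144634737087470}{50134823}$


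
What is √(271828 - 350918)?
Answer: I*√79090 ≈ 281.23*I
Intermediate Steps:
√(271828 - 350918) = √(-79090) = I*√79090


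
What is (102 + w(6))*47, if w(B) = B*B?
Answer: 6486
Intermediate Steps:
w(B) = B²
(102 + w(6))*47 = (102 + 6²)*47 = (102 + 36)*47 = 138*47 = 6486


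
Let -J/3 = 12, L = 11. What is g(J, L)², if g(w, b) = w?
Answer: 1296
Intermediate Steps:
J = -36 (J = -3*12 = -36)
g(J, L)² = (-36)² = 1296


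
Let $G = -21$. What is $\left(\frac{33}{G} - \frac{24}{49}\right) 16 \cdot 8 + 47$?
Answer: $- \frac{10625}{49} \approx -216.84$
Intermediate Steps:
$\left(\frac{33}{G} - \frac{24}{49}\right) 16 \cdot 8 + 47 = \left(\frac{33}{-21} - \frac{24}{49}\right) 16 \cdot 8 + 47 = \left(33 \left(- \frac{1}{21}\right) - \frac{24}{49}\right) 128 + 47 = \left(- \frac{11}{7} - \frac{24}{49}\right) 128 + 47 = \left(- \frac{101}{49}\right) 128 + 47 = - \frac{12928}{49} + 47 = - \frac{10625}{49}$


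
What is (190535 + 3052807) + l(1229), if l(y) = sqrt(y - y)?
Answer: 3243342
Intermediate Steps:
l(y) = 0 (l(y) = sqrt(0) = 0)
(190535 + 3052807) + l(1229) = (190535 + 3052807) + 0 = 3243342 + 0 = 3243342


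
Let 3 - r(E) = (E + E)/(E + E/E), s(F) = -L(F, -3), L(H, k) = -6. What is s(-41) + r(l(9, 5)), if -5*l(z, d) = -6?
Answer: 87/11 ≈ 7.9091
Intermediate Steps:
l(z, d) = 6/5 (l(z, d) = -1/5*(-6) = 6/5)
s(F) = 6 (s(F) = -1*(-6) = 6)
r(E) = 3 - 2*E/(1 + E) (r(E) = 3 - (E + E)/(E + E/E) = 3 - 2*E/(E + 1) = 3 - 2*E/(1 + E))
s(-41) + r(l(9, 5)) = 6 + (3 + 6/5)/(1 + 6/5) = 6 + (21/5)/(11/5) = 6 + (5/11)*(21/5) = 6 + 21/11 = 87/11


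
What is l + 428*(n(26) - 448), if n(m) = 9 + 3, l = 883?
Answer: -185725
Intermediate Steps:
n(m) = 12
l + 428*(n(26) - 448) = 883 + 428*(12 - 448) = 883 + 428*(-436) = 883 - 186608 = -185725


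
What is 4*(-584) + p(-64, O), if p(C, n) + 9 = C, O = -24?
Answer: -2409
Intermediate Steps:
p(C, n) = -9 + C
4*(-584) + p(-64, O) = 4*(-584) + (-9 - 64) = -2336 - 73 = -2409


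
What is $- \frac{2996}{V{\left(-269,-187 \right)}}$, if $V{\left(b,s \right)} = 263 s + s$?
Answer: $\frac{749}{12342} \approx 0.060687$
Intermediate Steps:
$V{\left(b,s \right)} = 264 s$
$- \frac{2996}{V{\left(-269,-187 \right)}} = - \frac{2996}{264 \left(-187\right)} = - \frac{2996}{-49368} = \left(-2996\right) \left(- \frac{1}{49368}\right) = \frac{749}{12342}$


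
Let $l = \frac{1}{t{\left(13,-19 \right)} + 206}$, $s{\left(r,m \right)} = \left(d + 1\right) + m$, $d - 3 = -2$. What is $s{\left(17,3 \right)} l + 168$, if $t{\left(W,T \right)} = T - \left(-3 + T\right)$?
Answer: $\frac{35117}{209} \approx 168.02$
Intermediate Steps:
$d = 1$ ($d = 3 - 2 = 1$)
$s{\left(r,m \right)} = 2 + m$ ($s{\left(r,m \right)} = \left(1 + 1\right) + m = 2 + m$)
$t{\left(W,T \right)} = 3$
$l = \frac{1}{209}$ ($l = \frac{1}{3 + 206} = \frac{1}{209} \approx 0.0047847$)
$s{\left(17,3 \right)} l + 168 = \left(2 + 3\right) \frac{1}{209} + 168 = 5 \cdot \frac{1}{209} + 168 = \frac{5}{209} + 168 = \frac{35117}{209}$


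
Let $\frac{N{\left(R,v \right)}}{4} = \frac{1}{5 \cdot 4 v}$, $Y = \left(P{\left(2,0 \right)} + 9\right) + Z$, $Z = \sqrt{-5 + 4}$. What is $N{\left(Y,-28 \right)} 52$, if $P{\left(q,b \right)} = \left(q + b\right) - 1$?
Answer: $- \frac{13}{35} \approx -0.37143$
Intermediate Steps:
$P{\left(q,b \right)} = -1 + b + q$ ($P{\left(q,b \right)} = \left(b + q\right) - 1 = -1 + b + q$)
$Z = i$ ($Z = \sqrt{-1} = i \approx 1.0 i$)
$Y = 10 + i$ ($Y = \left(\left(-1 + 0 + 2\right) + 9\right) + i = \left(1 + 9\right) + i = 10 + i \approx 10.0 + 1.0 i$)
$N{\left(R,v \right)} = \frac{1}{5 v}$ ($N{\left(R,v \right)} = \frac{4}{5 \cdot 4 v} = \frac{4}{20 v} = 4 \frac{1}{20 v} = \frac{1}{5 v}$)
$N{\left(Y,-28 \right)} 52 = \frac{1}{5 \left(-28\right)} 52 = \frac{1}{5} \left(- \frac{1}{28}\right) 52 = \left(- \frac{1}{140}\right) 52 = - \frac{13}{35}$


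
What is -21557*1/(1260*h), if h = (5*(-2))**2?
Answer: -21557/126000 ≈ -0.17109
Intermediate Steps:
h = 100 (h = (-10)**2 = 100)
-21557*1/(1260*h) = -21557/(-420*(-3)*100) = -21557/(-35*(-36)*100) = -21557/(1260*100) = -21557/126000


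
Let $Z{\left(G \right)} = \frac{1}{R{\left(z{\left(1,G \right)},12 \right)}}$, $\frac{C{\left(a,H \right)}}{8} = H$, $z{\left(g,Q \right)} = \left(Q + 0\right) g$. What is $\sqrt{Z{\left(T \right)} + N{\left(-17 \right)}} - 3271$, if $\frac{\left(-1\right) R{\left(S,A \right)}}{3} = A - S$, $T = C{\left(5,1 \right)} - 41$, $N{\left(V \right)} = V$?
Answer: $-3271 + \frac{2 i \sqrt{8610}}{45} \approx -3271.0 + 4.124 i$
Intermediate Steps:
$z{\left(g,Q \right)} = Q g$
$C{\left(a,H \right)} = 8 H$
$T = -33$ ($T = 8 \cdot 1 - 41 = 8 - 41 = -33$)
$R{\left(S,A \right)} = - 3 A + 3 S$ ($R{\left(S,A \right)} = - 3 \left(A - S\right) = - 3 A + 3 S$)
$Z{\left(G \right)} = \frac{1}{-36 + 3 G}$ ($Z{\left(G \right)} = \frac{1}{\left(-3\right) 12 + 3 G 1} = \frac{1}{-36 + 3 G}$)
$\sqrt{Z{\left(T \right)} + N{\left(-17 \right)}} - 3271 = \sqrt{\frac{1}{3 \left(-12 - 33\right)} - 17} - 3271 = \sqrt{\frac{1}{3 \left(-45\right)} - 17} - 3271 = \sqrt{\frac{1}{3} \left(- \frac{1}{45}\right) - 17} - 3271 = \sqrt{- \frac{1}{135} - 17} - 3271 = \sqrt{- \frac{2296}{135}} - 3271 = \frac{2 i \sqrt{8610}}{45} - 3271 = -3271 + \frac{2 i \sqrt{8610}}{45}$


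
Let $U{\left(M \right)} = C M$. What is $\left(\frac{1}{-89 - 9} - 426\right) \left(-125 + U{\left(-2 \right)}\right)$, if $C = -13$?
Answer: $\frac{4133151}{98} \approx 42175.0$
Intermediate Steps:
$U{\left(M \right)} = - 13 M$
$\left(\frac{1}{-89 - 9} - 426\right) \left(-125 + U{\left(-2 \right)}\right) = \left(\frac{1}{-89 - 9} - 426\right) \left(-125 - -26\right) = \left(\frac{1}{-98} - 426\right) \left(-125 + 26\right) = \left(- \frac{1}{98} - 426\right) \left(-99\right) = \left(- \frac{41749}{98}\right) \left(-99\right) = \frac{4133151}{98}$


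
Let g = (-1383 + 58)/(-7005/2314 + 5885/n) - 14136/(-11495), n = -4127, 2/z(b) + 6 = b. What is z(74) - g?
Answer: -10453374379171/34991647570 ≈ -298.74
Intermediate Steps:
z(b) = 2/(-6 + b)
g = 307482457214/1029166105 (g = (-1383 + 58)/(-7005/2314 + 5885/(-4127)) - 14136/(-11495) = -1325/(-7005*1/2314 + 5885*(-1/4127)) - 14136*(-1/11495) = -1325/(-7005/2314 - 5885/4127) + 744/605 = -1325/(-42527525/9549878) + 744/605 = -1325*(-9549878/42527525) + 744/605 = 506143534/1701101 + 744/605 = 307482457214/1029166105 ≈ 298.77)
z(74) - g = 2/(-6 + 74) - 1*307482457214/1029166105 = 2/68 - 307482457214/1029166105 = 2*(1/68) - 307482457214/1029166105 = 1/34 - 307482457214/1029166105 = -10453374379171/34991647570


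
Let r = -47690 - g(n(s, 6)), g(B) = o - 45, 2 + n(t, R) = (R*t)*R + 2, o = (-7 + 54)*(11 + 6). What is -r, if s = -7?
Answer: 48444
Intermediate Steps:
o = 799 (o = 47*17 = 799)
n(t, R) = t*R² (n(t, R) = -2 + ((R*t)*R + 2) = -2 + (t*R² + 2) = -2 + (2 + t*R²) = t*R²)
g(B) = 754 (g(B) = 799 - 45 = 754)
r = -48444 (r = -47690 - 1*754 = -47690 - 754 = -48444)
-r = -1*(-48444) = 48444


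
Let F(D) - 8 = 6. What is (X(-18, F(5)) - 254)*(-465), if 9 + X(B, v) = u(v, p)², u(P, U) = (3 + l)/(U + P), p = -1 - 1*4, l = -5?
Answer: 3301345/27 ≈ 1.2227e+5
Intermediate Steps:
p = -5 (p = -1 - 4 = -5)
u(P, U) = -2/(P + U) (u(P, U) = (3 - 5)/(U + P) = -2/(P + U))
F(D) = 14 (F(D) = 8 + 6 = 14)
X(B, v) = -9 + 4/(-5 + v)² (X(B, v) = -9 + (-2/(v - 5))² = -9 + (-2/(-5 + v))² = -9 + 4/(-5 + v)²)
(X(-18, F(5)) - 254)*(-465) = ((-9 + 4/(-5 + 14)²) - 254)*(-465) = ((-9 + 4/9²) - 254)*(-465) = ((-9 + 4*(1/81)) - 254)*(-465) = ((-9 + 4/81) - 254)*(-465) = (-725/81 - 254)*(-465) = -21299/81*(-465) = 3301345/27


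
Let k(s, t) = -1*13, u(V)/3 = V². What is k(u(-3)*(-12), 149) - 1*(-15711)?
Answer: 15698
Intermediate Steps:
u(V) = 3*V²
k(s, t) = -13
k(u(-3)*(-12), 149) - 1*(-15711) = -13 - 1*(-15711) = -13 + 15711 = 15698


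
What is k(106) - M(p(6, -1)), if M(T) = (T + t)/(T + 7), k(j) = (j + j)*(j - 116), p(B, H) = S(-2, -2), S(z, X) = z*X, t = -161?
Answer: -23163/11 ≈ -2105.7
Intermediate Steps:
S(z, X) = X*z
p(B, H) = 4 (p(B, H) = -2*(-2) = 4)
k(j) = 2*j*(-116 + j) (k(j) = (2*j)*(-116 + j) = 2*j*(-116 + j))
M(T) = (-161 + T)/(7 + T) (M(T) = (T - 161)/(T + 7) = (-161 + T)/(7 + T))
k(106) - M(p(6, -1)) = 2*106*(-116 + 106) - (-161 + 4)/(7 + 4) = 2*106*(-10) - (-157)/11 = -2120 - (-157)/11 = -2120 - 1*(-157/11) = -2120 + 157/11 = -23163/11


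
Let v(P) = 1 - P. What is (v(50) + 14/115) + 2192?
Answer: 246459/115 ≈ 2143.1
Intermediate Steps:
(v(50) + 14/115) + 2192 = ((1 - 1*50) + 14/115) + 2192 = ((1 - 50) + (1/115)*14) + 2192 = (-49 + 14/115) + 2192 = -5621/115 + 2192 = 246459/115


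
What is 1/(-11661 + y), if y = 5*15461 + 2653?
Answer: 1/68297 ≈ 1.4642e-5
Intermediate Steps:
y = 79958 (y = 77305 + 2653 = 79958)
1/(-11661 + y) = 1/(-11661 + 79958) = 1/68297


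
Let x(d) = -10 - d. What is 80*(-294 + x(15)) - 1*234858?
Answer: -260378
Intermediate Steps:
80*(-294 + x(15)) - 1*234858 = 80*(-294 + (-10 - 1*15)) - 1*234858 = 80*(-294 + (-10 - 15)) - 234858 = 80*(-294 - 25) - 234858 = 80*(-319) - 234858 = -25520 - 234858 = -260378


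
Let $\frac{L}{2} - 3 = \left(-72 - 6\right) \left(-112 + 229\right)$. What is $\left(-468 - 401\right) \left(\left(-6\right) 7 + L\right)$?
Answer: $15892272$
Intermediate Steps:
$L = -18246$ ($L = 6 + 2 \left(-72 - 6\right) \left(-112 + 229\right) = 6 + 2 \left(\left(-78\right) 117\right) = 6 + 2 \left(-9126\right) = 6 - 18252 = -18246$)
$\left(-468 - 401\right) \left(\left(-6\right) 7 + L\right) = \left(-468 - 401\right) \left(\left(-6\right) 7 - 18246\right) = - 869 \left(-42 - 18246\right) = \left(-869\right) \left(-18288\right) = 15892272$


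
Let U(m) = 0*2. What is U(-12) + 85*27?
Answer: 2295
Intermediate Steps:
U(m) = 0
U(-12) + 85*27 = 0 + 85*27 = 0 + 2295 = 2295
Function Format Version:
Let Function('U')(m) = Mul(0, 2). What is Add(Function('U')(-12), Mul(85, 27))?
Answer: 2295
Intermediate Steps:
Function('U')(m) = 0
Add(Function('U')(-12), Mul(85, 27)) = Add(0, Mul(85, 27)) = Add(0, 2295) = 2295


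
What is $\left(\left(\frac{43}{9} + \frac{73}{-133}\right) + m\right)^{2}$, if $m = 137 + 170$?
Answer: $\frac{138786796681}{1432809} \approx 96863.0$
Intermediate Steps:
$m = 307$
$\left(\left(\frac{43}{9} + \frac{73}{-133}\right) + m\right)^{2} = \left(\left(\frac{43}{9} + \frac{73}{-133}\right) + 307\right)^{2} = \left(\left(43 \cdot \frac{1}{9} + 73 \left(- \frac{1}{133}\right)\right) + 307\right)^{2} = \left(\left(\frac{43}{9} - \frac{73}{133}\right) + 307\right)^{2} = \left(\frac{5062}{1197} + 307\right)^{2} = \left(\frac{372541}{1197}\right)^{2} = \frac{138786796681}{1432809}$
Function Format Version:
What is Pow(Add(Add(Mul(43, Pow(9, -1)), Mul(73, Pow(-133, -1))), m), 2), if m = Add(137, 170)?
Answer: Rational(138786796681, 1432809) ≈ 96863.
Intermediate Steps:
m = 307
Pow(Add(Add(Mul(43, Pow(9, -1)), Mul(73, Pow(-133, -1))), m), 2) = Pow(Add(Add(Mul(43, Pow(9, -1)), Mul(73, Pow(-133, -1))), 307), 2) = Pow(Add(Add(Mul(43, Rational(1, 9)), Mul(73, Rational(-1, 133))), 307), 2) = Pow(Add(Add(Rational(43, 9), Rational(-73, 133)), 307), 2) = Pow(Add(Rational(5062, 1197), 307), 2) = Pow(Rational(372541, 1197), 2) = Rational(138786796681, 1432809)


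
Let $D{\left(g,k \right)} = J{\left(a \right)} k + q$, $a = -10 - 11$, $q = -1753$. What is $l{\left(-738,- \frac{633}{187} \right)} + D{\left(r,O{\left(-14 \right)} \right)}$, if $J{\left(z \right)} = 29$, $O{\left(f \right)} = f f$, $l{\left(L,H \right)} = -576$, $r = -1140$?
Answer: $3355$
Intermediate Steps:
$a = -21$ ($a = -10 - 11 = -21$)
$O{\left(f \right)} = f^{2}$
$D{\left(g,k \right)} = -1753 + 29 k$ ($D{\left(g,k \right)} = 29 k - 1753 = -1753 + 29 k$)
$l{\left(-738,- \frac{633}{187} \right)} + D{\left(r,O{\left(-14 \right)} \right)} = -576 - \left(1753 - 29 \left(-14\right)^{2}\right) = -576 + \left(-1753 + 29 \cdot 196\right) = -576 + \left(-1753 + 5684\right) = -576 + 3931 = 3355$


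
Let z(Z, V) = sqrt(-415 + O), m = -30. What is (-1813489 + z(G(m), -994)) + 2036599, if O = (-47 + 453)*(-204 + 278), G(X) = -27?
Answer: 223110 + sqrt(29629) ≈ 2.2328e+5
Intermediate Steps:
O = 30044 (O = 406*74 = 30044)
z(Z, V) = sqrt(29629) (z(Z, V) = sqrt(-415 + 30044) = sqrt(29629))
(-1813489 + z(G(m), -994)) + 2036599 = (-1813489 + sqrt(29629)) + 2036599 = 223110 + sqrt(29629)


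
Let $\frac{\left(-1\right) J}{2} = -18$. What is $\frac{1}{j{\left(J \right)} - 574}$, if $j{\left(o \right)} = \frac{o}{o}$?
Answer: $- \frac{1}{573} \approx -0.0017452$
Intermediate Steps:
$J = 36$ ($J = \left(-2\right) \left(-18\right) = 36$)
$j{\left(o \right)} = 1$
$\frac{1}{j{\left(J \right)} - 574} = \frac{1}{1 - 574} = \frac{1}{-573} = - \frac{1}{573}$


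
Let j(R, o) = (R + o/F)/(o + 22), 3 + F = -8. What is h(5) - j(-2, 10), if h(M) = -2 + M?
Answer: 34/11 ≈ 3.0909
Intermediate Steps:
F = -11 (F = -3 - 8 = -11)
j(R, o) = (R - o/11)/(22 + o) (j(R, o) = (R + o/(-11))/(o + 22) = (R + o*(-1/11))/(22 + o) = (R - o/11)/(22 + o))
h(5) - j(-2, 10) = (-2 + 5) - (-2 - 1/11*10)/(22 + 10) = 3 - (-2 - 10/11)/32 = 3 - (-32)/(32*11) = 3 - 1*(-1/11) = 3 + 1/11 = 34/11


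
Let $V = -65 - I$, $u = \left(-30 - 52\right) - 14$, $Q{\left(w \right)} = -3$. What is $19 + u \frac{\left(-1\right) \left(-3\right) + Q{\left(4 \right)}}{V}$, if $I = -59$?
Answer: $19$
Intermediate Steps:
$u = -96$ ($u = -82 - 14 = -96$)
$V = -6$ ($V = -65 - -59 = -65 + 59 = -6$)
$19 + u \frac{\left(-1\right) \left(-3\right) + Q{\left(4 \right)}}{V} = 19 - 96 \frac{\left(-1\right) \left(-3\right) - 3}{-6} = 19 - 96 \left(3 - 3\right) \left(- \frac{1}{6}\right) = 19 - 96 \cdot 0 \left(- \frac{1}{6}\right) = 19 - 0 = 19 + 0 = 19$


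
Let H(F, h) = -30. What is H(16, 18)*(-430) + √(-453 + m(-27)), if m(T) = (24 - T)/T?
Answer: 12900 + I*√4094/3 ≈ 12900.0 + 21.328*I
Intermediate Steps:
m(T) = (24 - T)/T
H(16, 18)*(-430) + √(-453 + m(-27)) = -30*(-430) + √(-453 + (24 - 1*(-27))/(-27)) = 12900 + √(-453 - (24 + 27)/27) = 12900 + √(-453 - 1/27*51) = 12900 + √(-453 - 17/9) = 12900 + √(-4094/9) = 12900 + I*√4094/3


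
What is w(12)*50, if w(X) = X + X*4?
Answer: 3000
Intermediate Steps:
w(X) = 5*X (w(X) = X + 4*X = 5*X)
w(12)*50 = (5*12)*50 = 60*50 = 3000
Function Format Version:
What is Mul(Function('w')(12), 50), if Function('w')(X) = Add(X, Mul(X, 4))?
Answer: 3000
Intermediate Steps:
Function('w')(X) = Mul(5, X) (Function('w')(X) = Add(X, Mul(4, X)) = Mul(5, X))
Mul(Function('w')(12), 50) = Mul(Mul(5, 12), 50) = Mul(60, 50) = 3000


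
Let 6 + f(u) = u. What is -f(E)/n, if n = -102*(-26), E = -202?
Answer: 4/51 ≈ 0.078431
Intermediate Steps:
f(u) = -6 + u
n = 2652
-f(E)/n = -(-6 - 202)/2652 = -(-208)/2652 = -1*(-4/51) = 4/51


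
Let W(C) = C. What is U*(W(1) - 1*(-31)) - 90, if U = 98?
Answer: 3046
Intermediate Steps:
U*(W(1) - 1*(-31)) - 90 = 98*(1 - 1*(-31)) - 90 = 98*(1 + 31) - 90 = 98*32 - 90 = 3136 - 90 = 3046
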